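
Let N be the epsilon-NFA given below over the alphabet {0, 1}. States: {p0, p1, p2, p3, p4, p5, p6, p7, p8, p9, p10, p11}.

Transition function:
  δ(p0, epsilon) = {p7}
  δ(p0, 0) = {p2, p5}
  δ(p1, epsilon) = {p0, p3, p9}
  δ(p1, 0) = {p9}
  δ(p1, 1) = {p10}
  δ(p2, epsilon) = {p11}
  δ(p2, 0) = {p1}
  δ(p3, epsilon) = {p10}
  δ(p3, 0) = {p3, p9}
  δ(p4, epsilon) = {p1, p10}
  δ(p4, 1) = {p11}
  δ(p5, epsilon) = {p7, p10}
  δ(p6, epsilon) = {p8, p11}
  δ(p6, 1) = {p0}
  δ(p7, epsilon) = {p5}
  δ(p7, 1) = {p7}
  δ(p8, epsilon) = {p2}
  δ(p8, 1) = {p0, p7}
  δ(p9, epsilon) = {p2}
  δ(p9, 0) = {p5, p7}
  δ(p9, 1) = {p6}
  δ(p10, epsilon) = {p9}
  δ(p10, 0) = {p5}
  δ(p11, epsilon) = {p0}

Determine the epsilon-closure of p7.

Start with {p7}.
From p7 via epsilon: add p5.
From p5 via epsilon: add p10.
From p10 via epsilon: add p9.
From p9 via epsilon: add p2.
From p2 via epsilon: add p11.
From p11 via epsilon: add p0.
No new states can be added; the closed set is {p0, p2, p5, p7, p9, p10, p11}.

{p0, p2, p5, p7, p9, p10, p11}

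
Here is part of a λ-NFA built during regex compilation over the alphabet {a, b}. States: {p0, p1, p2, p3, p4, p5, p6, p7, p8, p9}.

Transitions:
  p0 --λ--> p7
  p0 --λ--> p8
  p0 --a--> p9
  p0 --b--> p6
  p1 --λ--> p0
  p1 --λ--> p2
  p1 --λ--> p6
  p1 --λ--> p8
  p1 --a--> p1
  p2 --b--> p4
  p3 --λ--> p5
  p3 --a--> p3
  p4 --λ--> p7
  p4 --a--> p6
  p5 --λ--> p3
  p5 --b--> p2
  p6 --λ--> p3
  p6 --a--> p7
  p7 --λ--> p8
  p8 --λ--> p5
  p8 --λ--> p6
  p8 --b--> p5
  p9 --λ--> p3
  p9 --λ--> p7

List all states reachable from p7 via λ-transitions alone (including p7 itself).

{p3, p5, p6, p7, p8}

Start with {p7}.
From p7 via λ: add p8.
From p8 via λ: add p5, p6.
From p5 via λ: add p3.
No new states can be added; the closed set is {p3, p5, p6, p7, p8}.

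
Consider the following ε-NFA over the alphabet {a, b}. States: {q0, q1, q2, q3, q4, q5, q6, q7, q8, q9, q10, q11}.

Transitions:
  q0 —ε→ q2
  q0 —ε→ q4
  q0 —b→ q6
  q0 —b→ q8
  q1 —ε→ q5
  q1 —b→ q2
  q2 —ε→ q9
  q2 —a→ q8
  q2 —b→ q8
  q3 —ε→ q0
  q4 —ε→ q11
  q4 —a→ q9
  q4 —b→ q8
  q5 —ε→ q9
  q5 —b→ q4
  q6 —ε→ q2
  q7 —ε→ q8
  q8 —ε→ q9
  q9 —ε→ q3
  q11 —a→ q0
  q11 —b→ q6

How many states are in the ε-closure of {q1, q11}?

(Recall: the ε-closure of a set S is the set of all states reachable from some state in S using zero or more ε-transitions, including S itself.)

8

Start with {q1, q11}.
From q1 via ε: add q5.
From q5 via ε: add q9.
From q9 via ε: add q3.
From q3 via ε: add q0.
From q0 via ε: add q2, q4.
ε-closure = {q0, q1, q2, q3, q4, q5, q9, q11}, which has 8 states.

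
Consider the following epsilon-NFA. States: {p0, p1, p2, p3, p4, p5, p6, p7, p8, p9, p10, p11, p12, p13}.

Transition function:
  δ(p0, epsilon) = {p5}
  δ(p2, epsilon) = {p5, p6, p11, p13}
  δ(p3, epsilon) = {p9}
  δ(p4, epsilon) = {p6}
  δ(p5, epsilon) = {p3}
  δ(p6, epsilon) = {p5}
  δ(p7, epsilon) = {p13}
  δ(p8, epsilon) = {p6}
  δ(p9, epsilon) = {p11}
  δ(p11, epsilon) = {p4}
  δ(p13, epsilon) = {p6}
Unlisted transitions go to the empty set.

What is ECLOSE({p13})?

{p3, p4, p5, p6, p9, p11, p13}

Start with {p13}.
From p13 via epsilon: add p6.
From p6 via epsilon: add p5.
From p5 via epsilon: add p3.
From p3 via epsilon: add p9.
From p9 via epsilon: add p11.
From p11 via epsilon: add p4.
No new states can be added; the closed set is {p3, p4, p5, p6, p9, p11, p13}.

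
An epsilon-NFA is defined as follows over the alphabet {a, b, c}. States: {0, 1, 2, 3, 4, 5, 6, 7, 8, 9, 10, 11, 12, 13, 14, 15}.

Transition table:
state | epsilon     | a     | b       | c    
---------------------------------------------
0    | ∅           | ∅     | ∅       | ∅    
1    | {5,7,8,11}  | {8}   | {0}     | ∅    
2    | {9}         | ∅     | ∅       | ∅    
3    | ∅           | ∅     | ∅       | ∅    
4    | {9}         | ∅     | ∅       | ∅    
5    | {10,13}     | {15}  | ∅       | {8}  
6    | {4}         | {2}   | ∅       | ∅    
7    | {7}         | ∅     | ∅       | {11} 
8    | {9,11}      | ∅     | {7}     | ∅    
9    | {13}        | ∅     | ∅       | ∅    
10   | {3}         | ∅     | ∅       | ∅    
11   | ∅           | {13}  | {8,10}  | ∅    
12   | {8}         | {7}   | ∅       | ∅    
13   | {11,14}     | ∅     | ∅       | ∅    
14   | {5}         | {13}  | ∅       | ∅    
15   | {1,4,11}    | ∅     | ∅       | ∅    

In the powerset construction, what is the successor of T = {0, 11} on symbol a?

{3, 5, 10, 11, 13, 14}

11 on a → {13}.
No a-transition from 0.
Union after reading a: {13}.
Now take the epsilon-closure:
From 13 via epsilon: add 11, 14.
From 14 via epsilon: add 5.
From 5 via epsilon: add 10.
From 10 via epsilon: add 3.
No new states can be added; the closed set is {3, 5, 10, 11, 13, 14}.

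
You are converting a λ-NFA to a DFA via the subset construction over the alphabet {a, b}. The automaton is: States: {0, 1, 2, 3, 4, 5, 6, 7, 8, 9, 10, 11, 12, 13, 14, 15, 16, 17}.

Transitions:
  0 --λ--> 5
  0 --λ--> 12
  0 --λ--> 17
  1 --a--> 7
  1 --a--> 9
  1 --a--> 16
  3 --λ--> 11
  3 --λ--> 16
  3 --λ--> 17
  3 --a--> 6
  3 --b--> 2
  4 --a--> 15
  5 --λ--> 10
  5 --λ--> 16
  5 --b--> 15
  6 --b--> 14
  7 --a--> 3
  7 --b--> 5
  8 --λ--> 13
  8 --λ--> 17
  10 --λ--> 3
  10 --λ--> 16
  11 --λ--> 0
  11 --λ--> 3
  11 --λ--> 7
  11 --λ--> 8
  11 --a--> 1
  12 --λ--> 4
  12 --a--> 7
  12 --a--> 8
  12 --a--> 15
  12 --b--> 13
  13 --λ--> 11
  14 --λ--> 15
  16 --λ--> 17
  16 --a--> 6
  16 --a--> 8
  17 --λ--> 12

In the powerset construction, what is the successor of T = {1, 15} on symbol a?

1 on a → {7, 9, 16}.
No a-transition from 15.
Union after reading a: {7, 9, 16}.
Now take the λ-closure:
From 16 via λ: add 17.
From 17 via λ: add 12.
From 12 via λ: add 4.
No new states can be added; the closed set is {4, 7, 9, 12, 16, 17}.

{4, 7, 9, 12, 16, 17}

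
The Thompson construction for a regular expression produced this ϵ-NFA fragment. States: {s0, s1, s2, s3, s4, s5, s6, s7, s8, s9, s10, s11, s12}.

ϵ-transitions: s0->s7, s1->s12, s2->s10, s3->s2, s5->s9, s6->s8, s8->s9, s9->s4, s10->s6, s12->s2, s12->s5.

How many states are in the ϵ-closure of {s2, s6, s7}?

Start with {s2, s6, s7}.
From s2 via ϵ: add s10.
From s6 via ϵ: add s8.
From s8 via ϵ: add s9.
From s9 via ϵ: add s4.
ϵ-closure = {s2, s4, s6, s7, s8, s9, s10}, which has 7 states.

7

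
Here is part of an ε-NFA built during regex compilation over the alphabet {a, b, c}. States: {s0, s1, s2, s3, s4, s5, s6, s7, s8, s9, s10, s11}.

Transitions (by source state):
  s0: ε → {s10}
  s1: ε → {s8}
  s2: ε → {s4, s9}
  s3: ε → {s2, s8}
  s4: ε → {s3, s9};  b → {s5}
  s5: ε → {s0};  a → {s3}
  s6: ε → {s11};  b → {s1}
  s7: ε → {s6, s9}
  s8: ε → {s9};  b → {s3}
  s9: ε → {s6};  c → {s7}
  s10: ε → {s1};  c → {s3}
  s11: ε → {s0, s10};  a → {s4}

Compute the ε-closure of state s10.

{s0, s1, s6, s8, s9, s10, s11}

Start with {s10}.
From s10 via ε: add s1.
From s1 via ε: add s8.
From s8 via ε: add s9.
From s9 via ε: add s6.
From s6 via ε: add s11.
From s11 via ε: add s0.
No new states can be added; the closed set is {s0, s1, s6, s8, s9, s10, s11}.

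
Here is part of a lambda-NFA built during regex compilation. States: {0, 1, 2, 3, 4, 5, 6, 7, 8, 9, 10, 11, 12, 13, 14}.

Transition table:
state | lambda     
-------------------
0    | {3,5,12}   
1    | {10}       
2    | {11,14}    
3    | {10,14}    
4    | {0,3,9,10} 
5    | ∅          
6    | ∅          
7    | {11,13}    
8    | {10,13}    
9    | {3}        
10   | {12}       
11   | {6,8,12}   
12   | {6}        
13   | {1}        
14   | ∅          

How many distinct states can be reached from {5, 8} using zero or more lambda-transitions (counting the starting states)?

7

Start with {5, 8}.
From 8 via lambda: add 10, 13.
From 10 via lambda: add 12.
From 13 via lambda: add 1.
From 12 via lambda: add 6.
lambda-closure = {1, 5, 6, 8, 10, 12, 13}, which has 7 states.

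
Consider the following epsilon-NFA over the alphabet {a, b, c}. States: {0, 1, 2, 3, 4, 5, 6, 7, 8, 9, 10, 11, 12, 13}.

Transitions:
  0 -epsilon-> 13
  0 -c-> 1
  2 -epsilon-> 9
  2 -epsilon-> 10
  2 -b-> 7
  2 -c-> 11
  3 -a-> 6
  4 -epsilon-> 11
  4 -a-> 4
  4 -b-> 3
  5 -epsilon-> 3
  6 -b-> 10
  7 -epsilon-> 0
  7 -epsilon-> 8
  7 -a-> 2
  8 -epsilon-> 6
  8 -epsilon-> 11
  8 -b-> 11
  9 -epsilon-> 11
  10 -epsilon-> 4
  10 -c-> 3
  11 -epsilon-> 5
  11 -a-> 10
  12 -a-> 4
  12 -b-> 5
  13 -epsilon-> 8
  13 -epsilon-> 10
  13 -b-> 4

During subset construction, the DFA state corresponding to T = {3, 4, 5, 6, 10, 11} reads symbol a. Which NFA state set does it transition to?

{3, 4, 5, 6, 10, 11}

3 on a → {6}.
4 on a → {4}.
11 on a → {10}.
No a-transition from 5, 6, 10.
Union after reading a: {4, 6, 10}.
Now take the epsilon-closure:
From 4 via epsilon: add 11.
From 11 via epsilon: add 5.
From 5 via epsilon: add 3.
No new states can be added; the closed set is {3, 4, 5, 6, 10, 11}.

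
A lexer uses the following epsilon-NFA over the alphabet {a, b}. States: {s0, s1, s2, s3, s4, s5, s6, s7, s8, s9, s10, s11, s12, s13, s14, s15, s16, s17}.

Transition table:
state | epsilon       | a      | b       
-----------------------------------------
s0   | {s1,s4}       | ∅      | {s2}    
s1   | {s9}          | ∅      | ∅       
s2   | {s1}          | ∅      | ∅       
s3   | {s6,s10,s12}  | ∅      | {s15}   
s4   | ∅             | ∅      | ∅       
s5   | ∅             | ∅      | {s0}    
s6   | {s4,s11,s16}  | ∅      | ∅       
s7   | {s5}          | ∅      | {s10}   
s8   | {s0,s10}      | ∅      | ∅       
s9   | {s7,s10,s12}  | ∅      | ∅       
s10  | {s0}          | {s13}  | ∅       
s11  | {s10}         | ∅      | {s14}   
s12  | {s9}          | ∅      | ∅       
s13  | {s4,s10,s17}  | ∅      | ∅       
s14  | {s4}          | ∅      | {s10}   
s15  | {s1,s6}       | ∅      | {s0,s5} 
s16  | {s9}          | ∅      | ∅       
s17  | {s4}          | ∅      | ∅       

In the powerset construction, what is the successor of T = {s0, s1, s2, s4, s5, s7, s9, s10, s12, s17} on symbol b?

s0 on b → {s2}.
s5 on b → {s0}.
s7 on b → {s10}.
No b-transition from s1, s2, s4, s9, s10, s12, s17.
Union after reading b: {s0, s2, s10}.
Now take the epsilon-closure:
From s0 via epsilon: add s1, s4.
From s1 via epsilon: add s9.
From s9 via epsilon: add s7, s12.
From s7 via epsilon: add s5.
No new states can be added; the closed set is {s0, s1, s2, s4, s5, s7, s9, s10, s12}.

{s0, s1, s2, s4, s5, s7, s9, s10, s12}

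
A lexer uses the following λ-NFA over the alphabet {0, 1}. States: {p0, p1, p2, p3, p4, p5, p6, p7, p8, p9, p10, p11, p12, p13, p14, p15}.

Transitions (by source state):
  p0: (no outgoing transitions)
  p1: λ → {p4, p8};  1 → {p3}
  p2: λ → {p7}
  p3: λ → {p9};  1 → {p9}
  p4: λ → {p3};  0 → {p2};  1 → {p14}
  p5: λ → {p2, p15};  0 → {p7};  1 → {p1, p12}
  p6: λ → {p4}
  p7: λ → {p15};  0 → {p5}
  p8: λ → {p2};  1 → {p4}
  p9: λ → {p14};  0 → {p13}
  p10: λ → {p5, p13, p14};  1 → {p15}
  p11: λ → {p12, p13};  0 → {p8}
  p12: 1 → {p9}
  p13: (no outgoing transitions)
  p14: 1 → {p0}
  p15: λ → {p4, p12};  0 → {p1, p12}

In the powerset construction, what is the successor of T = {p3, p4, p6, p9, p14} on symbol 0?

{p2, p3, p4, p7, p9, p12, p13, p14, p15}

p4 on 0 → {p2}.
p9 on 0 → {p13}.
No 0-transition from p3, p6, p14.
Union after reading 0: {p2, p13}.
Now take the λ-closure:
From p2 via λ: add p7.
From p7 via λ: add p15.
From p15 via λ: add p4, p12.
From p4 via λ: add p3.
From p3 via λ: add p9.
From p9 via λ: add p14.
No new states can be added; the closed set is {p2, p3, p4, p7, p9, p12, p13, p14, p15}.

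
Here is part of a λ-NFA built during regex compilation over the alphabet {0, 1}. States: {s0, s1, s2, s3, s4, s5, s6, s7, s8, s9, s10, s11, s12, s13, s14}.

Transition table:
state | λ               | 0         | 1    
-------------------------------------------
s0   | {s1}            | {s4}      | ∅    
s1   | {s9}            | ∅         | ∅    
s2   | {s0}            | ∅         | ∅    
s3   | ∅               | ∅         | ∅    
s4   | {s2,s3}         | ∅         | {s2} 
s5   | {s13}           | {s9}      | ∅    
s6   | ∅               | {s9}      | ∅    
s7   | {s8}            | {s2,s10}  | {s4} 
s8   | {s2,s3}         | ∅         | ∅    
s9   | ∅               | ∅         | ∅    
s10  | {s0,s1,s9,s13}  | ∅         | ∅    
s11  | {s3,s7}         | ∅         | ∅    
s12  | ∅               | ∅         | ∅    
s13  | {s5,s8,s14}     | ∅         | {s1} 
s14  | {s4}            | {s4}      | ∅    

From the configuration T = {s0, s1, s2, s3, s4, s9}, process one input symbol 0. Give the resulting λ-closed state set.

s0 on 0 → {s4}.
No 0-transition from s1, s2, s3, s4, s9.
Union after reading 0: {s4}.
Now take the λ-closure:
From s4 via λ: add s2, s3.
From s2 via λ: add s0.
From s0 via λ: add s1.
From s1 via λ: add s9.
No new states can be added; the closed set is {s0, s1, s2, s3, s4, s9}.

{s0, s1, s2, s3, s4, s9}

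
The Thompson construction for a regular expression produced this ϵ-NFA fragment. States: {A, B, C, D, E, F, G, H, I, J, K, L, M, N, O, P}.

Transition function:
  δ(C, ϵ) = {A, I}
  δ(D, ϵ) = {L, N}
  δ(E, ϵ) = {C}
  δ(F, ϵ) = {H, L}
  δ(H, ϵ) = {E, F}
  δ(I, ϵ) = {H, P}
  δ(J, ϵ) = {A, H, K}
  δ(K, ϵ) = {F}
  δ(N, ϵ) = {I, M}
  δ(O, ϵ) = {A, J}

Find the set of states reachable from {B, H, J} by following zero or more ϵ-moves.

Start with {B, H, J}.
From H via ϵ: add E, F.
From J via ϵ: add A, K.
From E via ϵ: add C.
From F via ϵ: add L.
From C via ϵ: add I.
From I via ϵ: add P.
No new states can be added; the closed set is {A, B, C, E, F, H, I, J, K, L, P}.

{A, B, C, E, F, H, I, J, K, L, P}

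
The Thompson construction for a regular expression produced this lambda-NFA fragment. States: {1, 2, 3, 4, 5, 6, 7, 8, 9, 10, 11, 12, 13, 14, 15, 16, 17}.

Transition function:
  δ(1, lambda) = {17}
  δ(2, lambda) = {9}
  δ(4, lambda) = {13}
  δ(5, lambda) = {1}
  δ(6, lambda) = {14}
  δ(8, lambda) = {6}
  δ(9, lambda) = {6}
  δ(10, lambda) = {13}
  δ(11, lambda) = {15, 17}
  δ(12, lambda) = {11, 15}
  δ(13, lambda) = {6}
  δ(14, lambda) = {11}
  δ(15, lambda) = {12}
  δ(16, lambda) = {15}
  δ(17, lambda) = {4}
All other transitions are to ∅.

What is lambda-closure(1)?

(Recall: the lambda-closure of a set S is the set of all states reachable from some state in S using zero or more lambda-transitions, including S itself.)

Start with {1}.
From 1 via lambda: add 17.
From 17 via lambda: add 4.
From 4 via lambda: add 13.
From 13 via lambda: add 6.
From 6 via lambda: add 14.
From 14 via lambda: add 11.
From 11 via lambda: add 15.
From 15 via lambda: add 12.
No new states can be added; the closed set is {1, 4, 6, 11, 12, 13, 14, 15, 17}.

{1, 4, 6, 11, 12, 13, 14, 15, 17}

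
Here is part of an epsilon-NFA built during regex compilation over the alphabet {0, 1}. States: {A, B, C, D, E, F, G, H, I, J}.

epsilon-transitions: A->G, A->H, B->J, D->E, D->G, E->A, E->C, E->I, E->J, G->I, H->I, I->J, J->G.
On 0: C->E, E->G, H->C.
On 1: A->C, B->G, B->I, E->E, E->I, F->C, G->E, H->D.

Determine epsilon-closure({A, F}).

{A, F, G, H, I, J}

Start with {A, F}.
From A via epsilon: add G, H.
From G via epsilon: add I.
From I via epsilon: add J.
No new states can be added; the closed set is {A, F, G, H, I, J}.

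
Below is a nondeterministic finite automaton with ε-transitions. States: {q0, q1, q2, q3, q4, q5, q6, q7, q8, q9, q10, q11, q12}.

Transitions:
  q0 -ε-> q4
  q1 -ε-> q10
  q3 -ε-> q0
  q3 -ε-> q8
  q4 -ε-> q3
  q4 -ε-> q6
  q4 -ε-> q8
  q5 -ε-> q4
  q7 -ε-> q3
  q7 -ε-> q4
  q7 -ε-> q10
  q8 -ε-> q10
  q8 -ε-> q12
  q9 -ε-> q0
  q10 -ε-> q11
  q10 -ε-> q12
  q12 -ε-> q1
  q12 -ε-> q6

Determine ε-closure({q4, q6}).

{q0, q1, q3, q4, q6, q8, q10, q11, q12}

Start with {q4, q6}.
From q4 via ε: add q3, q8.
From q3 via ε: add q0.
From q8 via ε: add q10, q12.
From q10 via ε: add q11.
From q12 via ε: add q1.
No new states can be added; the closed set is {q0, q1, q3, q4, q6, q8, q10, q11, q12}.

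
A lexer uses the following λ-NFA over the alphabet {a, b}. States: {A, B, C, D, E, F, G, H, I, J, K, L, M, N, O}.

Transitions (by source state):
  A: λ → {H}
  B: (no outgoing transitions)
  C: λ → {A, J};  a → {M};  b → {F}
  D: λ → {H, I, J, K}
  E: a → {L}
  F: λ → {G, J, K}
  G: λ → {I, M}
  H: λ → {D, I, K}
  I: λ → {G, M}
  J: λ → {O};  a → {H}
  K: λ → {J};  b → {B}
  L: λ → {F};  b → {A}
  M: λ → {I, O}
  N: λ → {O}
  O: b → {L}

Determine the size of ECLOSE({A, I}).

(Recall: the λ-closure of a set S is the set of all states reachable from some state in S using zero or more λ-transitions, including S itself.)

Start with {A, I}.
From A via λ: add H.
From I via λ: add G, M.
From H via λ: add D, K.
From M via λ: add O.
From D via λ: add J.
λ-closure = {A, D, G, H, I, J, K, M, O}, which has 9 states.

9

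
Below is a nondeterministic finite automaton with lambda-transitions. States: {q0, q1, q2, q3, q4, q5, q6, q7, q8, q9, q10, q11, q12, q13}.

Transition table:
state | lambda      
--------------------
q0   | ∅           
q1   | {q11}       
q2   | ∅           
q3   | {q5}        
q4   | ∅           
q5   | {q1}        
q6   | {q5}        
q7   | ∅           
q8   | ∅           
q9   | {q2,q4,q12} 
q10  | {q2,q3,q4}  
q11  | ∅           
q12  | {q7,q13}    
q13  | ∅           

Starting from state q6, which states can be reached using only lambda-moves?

Start with {q6}.
From q6 via lambda: add q5.
From q5 via lambda: add q1.
From q1 via lambda: add q11.
No new states can be added; the closed set is {q1, q5, q6, q11}.

{q1, q5, q6, q11}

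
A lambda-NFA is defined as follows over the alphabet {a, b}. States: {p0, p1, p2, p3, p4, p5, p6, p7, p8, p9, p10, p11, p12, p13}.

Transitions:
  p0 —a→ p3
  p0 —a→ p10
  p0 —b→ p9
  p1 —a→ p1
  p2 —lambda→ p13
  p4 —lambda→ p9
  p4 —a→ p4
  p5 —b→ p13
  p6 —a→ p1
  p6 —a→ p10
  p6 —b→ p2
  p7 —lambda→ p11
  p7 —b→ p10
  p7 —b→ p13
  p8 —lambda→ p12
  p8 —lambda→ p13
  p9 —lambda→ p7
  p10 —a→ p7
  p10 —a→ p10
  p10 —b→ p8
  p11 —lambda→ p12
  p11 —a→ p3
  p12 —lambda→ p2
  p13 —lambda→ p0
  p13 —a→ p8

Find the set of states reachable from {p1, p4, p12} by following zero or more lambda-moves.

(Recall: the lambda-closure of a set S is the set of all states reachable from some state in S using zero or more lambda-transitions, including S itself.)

{p0, p1, p2, p4, p7, p9, p11, p12, p13}

Start with {p1, p4, p12}.
From p4 via lambda: add p9.
From p12 via lambda: add p2.
From p2 via lambda: add p13.
From p9 via lambda: add p7.
From p7 via lambda: add p11.
From p13 via lambda: add p0.
No new states can be added; the closed set is {p0, p1, p2, p4, p7, p9, p11, p12, p13}.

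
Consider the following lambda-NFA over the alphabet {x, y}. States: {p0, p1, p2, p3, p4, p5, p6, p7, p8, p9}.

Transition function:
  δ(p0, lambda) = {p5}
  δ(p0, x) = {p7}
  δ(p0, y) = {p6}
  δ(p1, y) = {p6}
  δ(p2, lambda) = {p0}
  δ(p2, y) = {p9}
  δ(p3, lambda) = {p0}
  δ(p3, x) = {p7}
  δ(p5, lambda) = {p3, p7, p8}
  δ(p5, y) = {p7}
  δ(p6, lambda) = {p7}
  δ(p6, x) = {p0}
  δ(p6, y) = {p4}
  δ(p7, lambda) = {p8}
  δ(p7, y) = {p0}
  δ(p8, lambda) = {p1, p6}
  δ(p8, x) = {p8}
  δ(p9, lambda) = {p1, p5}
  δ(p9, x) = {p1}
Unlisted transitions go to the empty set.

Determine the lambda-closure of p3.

Start with {p3}.
From p3 via lambda: add p0.
From p0 via lambda: add p5.
From p5 via lambda: add p7, p8.
From p8 via lambda: add p1, p6.
No new states can be added; the closed set is {p0, p1, p3, p5, p6, p7, p8}.

{p0, p1, p3, p5, p6, p7, p8}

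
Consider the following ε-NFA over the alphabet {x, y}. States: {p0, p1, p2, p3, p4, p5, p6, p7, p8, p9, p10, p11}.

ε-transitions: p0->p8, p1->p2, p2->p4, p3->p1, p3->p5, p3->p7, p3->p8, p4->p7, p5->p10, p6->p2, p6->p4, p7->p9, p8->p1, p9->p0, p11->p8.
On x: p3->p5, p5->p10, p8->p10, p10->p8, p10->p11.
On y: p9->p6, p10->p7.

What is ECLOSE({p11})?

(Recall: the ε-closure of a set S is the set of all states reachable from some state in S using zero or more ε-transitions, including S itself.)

{p0, p1, p2, p4, p7, p8, p9, p11}

Start with {p11}.
From p11 via ε: add p8.
From p8 via ε: add p1.
From p1 via ε: add p2.
From p2 via ε: add p4.
From p4 via ε: add p7.
From p7 via ε: add p9.
From p9 via ε: add p0.
No new states can be added; the closed set is {p0, p1, p2, p4, p7, p8, p9, p11}.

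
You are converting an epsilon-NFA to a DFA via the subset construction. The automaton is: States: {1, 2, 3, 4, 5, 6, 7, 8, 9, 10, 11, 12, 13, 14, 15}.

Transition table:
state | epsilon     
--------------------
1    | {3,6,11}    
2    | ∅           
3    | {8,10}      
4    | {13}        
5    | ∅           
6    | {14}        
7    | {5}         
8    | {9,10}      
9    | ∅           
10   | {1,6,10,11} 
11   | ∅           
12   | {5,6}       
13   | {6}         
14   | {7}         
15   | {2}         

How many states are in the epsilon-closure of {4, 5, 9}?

7

Start with {4, 5, 9}.
From 4 via epsilon: add 13.
From 13 via epsilon: add 6.
From 6 via epsilon: add 14.
From 14 via epsilon: add 7.
epsilon-closure = {4, 5, 6, 7, 9, 13, 14}, which has 7 states.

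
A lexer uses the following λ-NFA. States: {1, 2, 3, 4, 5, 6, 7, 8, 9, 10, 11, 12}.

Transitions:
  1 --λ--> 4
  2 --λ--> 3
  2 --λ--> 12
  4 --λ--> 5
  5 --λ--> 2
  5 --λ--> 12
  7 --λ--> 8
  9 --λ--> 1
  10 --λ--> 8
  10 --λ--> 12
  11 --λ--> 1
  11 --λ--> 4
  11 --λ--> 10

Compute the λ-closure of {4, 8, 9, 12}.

Start with {4, 8, 9, 12}.
From 4 via λ: add 5.
From 9 via λ: add 1.
From 5 via λ: add 2.
From 2 via λ: add 3.
No new states can be added; the closed set is {1, 2, 3, 4, 5, 8, 9, 12}.

{1, 2, 3, 4, 5, 8, 9, 12}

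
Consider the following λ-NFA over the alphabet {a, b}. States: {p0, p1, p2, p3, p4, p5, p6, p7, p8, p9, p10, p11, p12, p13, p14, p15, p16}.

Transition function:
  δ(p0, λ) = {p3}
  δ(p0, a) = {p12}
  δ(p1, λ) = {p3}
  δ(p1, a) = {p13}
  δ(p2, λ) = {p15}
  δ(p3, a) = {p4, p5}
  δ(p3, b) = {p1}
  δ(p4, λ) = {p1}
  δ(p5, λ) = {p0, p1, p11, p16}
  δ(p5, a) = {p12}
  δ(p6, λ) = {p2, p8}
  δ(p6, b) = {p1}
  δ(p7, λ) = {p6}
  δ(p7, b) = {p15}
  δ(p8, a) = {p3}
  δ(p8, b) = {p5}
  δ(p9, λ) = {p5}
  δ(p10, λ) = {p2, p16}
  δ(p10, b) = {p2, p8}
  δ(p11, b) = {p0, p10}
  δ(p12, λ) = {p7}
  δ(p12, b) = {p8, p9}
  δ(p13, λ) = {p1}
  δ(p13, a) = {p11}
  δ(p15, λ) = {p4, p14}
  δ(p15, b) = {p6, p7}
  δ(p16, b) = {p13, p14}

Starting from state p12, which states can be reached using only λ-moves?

Start with {p12}.
From p12 via λ: add p7.
From p7 via λ: add p6.
From p6 via λ: add p2, p8.
From p2 via λ: add p15.
From p15 via λ: add p4, p14.
From p4 via λ: add p1.
From p1 via λ: add p3.
No new states can be added; the closed set is {p1, p2, p3, p4, p6, p7, p8, p12, p14, p15}.

{p1, p2, p3, p4, p6, p7, p8, p12, p14, p15}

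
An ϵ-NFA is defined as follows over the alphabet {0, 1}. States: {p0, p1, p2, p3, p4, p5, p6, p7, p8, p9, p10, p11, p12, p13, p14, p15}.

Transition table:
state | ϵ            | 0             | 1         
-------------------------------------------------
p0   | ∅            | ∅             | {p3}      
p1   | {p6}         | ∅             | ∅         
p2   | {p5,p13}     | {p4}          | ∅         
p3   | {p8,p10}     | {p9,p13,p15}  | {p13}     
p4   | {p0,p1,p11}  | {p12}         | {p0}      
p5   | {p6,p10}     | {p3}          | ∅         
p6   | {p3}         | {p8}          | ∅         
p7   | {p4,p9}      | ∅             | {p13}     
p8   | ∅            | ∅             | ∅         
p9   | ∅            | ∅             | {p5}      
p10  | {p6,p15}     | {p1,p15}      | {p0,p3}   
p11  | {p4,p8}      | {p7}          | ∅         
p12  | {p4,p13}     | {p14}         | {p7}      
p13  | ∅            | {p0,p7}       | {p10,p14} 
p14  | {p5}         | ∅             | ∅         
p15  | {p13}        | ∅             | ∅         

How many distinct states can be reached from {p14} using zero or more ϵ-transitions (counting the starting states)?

Start with {p14}.
From p14 via ϵ: add p5.
From p5 via ϵ: add p6, p10.
From p6 via ϵ: add p3.
From p10 via ϵ: add p15.
From p3 via ϵ: add p8.
From p15 via ϵ: add p13.
ϵ-closure = {p3, p5, p6, p8, p10, p13, p14, p15}, which has 8 states.

8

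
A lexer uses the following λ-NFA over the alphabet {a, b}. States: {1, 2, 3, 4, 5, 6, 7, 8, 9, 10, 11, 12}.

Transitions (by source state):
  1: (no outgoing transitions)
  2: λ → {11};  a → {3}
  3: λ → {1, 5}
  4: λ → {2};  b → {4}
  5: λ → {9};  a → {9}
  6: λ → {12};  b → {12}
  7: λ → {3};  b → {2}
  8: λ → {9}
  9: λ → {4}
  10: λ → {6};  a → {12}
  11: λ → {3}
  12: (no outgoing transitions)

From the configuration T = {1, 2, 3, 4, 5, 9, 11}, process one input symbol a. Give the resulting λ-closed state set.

{1, 2, 3, 4, 5, 9, 11}

2 on a → {3}.
5 on a → {9}.
No a-transition from 1, 3, 4, 9, 11.
Union after reading a: {3, 9}.
Now take the λ-closure:
From 3 via λ: add 1, 5.
From 9 via λ: add 4.
From 4 via λ: add 2.
From 2 via λ: add 11.
No new states can be added; the closed set is {1, 2, 3, 4, 5, 9, 11}.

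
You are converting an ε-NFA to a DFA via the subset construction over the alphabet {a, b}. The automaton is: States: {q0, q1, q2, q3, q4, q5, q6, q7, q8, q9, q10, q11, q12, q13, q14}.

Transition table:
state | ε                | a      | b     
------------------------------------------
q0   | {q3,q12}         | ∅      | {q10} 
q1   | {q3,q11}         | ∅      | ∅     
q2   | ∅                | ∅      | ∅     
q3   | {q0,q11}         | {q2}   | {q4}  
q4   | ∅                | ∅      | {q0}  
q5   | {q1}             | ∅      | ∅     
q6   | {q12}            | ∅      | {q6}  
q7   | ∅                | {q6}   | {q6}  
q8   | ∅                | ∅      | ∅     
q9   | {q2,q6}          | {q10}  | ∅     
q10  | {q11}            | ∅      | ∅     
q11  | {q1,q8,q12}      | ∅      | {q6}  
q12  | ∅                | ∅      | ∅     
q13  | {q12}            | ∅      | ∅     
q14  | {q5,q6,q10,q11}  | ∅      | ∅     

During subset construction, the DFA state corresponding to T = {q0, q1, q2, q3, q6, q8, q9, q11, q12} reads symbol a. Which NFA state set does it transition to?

{q0, q1, q2, q3, q8, q10, q11, q12}

q3 on a → {q2}.
q9 on a → {q10}.
No a-transition from q0, q1, q2, q6, q8, q11, q12.
Union after reading a: {q2, q10}.
Now take the ε-closure:
From q10 via ε: add q11.
From q11 via ε: add q1, q8, q12.
From q1 via ε: add q3.
From q3 via ε: add q0.
No new states can be added; the closed set is {q0, q1, q2, q3, q8, q10, q11, q12}.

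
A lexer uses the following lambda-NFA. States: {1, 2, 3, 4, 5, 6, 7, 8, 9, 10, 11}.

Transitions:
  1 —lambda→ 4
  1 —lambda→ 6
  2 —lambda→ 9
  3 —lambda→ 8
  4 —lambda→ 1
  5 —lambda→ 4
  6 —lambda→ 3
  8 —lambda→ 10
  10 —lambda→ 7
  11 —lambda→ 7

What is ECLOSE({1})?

{1, 3, 4, 6, 7, 8, 10}

Start with {1}.
From 1 via lambda: add 4, 6.
From 6 via lambda: add 3.
From 3 via lambda: add 8.
From 8 via lambda: add 10.
From 10 via lambda: add 7.
No new states can be added; the closed set is {1, 3, 4, 6, 7, 8, 10}.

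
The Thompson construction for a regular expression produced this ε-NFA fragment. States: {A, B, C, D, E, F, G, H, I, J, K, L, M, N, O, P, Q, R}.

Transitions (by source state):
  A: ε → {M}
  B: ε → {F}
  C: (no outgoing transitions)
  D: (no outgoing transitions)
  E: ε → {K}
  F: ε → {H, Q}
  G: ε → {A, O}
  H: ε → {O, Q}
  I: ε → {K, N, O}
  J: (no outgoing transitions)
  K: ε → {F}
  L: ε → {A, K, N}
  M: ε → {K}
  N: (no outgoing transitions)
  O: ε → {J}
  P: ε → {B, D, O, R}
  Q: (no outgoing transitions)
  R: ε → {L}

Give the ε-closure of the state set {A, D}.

{A, D, F, H, J, K, M, O, Q}

Start with {A, D}.
From A via ε: add M.
From M via ε: add K.
From K via ε: add F.
From F via ε: add H, Q.
From H via ε: add O.
From O via ε: add J.
No new states can be added; the closed set is {A, D, F, H, J, K, M, O, Q}.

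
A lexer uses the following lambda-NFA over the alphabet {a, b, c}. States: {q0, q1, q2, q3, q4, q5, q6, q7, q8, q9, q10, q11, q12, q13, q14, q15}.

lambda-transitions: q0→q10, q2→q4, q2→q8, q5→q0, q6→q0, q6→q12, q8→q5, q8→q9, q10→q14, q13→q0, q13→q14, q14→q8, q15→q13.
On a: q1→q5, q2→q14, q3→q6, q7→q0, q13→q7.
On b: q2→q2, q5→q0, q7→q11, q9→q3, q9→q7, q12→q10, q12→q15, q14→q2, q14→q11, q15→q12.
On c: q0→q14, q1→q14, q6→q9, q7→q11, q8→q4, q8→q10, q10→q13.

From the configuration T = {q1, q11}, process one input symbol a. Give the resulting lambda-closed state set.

{q0, q5, q8, q9, q10, q14}

q1 on a → {q5}.
No a-transition from q11.
Union after reading a: {q5}.
Now take the lambda-closure:
From q5 via lambda: add q0.
From q0 via lambda: add q10.
From q10 via lambda: add q14.
From q14 via lambda: add q8.
From q8 via lambda: add q9.
No new states can be added; the closed set is {q0, q5, q8, q9, q10, q14}.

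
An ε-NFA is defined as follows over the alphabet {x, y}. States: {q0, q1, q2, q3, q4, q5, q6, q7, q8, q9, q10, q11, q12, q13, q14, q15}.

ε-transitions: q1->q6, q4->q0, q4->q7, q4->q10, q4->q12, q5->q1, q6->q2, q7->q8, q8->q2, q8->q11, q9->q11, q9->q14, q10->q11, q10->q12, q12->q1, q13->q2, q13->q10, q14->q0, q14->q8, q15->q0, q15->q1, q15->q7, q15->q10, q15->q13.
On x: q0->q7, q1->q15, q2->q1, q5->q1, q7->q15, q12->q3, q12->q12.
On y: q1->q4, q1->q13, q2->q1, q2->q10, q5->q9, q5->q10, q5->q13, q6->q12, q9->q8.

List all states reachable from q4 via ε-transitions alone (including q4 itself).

{q0, q1, q2, q4, q6, q7, q8, q10, q11, q12}

Start with {q4}.
From q4 via ε: add q0, q7, q10, q12.
From q7 via ε: add q8.
From q10 via ε: add q11.
From q12 via ε: add q1.
From q1 via ε: add q6.
From q8 via ε: add q2.
No new states can be added; the closed set is {q0, q1, q2, q4, q6, q7, q8, q10, q11, q12}.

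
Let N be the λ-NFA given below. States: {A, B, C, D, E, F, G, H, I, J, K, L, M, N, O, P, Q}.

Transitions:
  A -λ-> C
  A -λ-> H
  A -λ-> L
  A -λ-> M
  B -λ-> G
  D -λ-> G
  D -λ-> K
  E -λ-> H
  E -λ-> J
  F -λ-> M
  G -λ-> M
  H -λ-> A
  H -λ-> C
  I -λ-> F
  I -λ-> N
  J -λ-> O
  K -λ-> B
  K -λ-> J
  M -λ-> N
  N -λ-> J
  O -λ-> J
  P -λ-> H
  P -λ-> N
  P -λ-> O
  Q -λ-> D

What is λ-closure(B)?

{B, G, J, M, N, O}

Start with {B}.
From B via λ: add G.
From G via λ: add M.
From M via λ: add N.
From N via λ: add J.
From J via λ: add O.
No new states can be added; the closed set is {B, G, J, M, N, O}.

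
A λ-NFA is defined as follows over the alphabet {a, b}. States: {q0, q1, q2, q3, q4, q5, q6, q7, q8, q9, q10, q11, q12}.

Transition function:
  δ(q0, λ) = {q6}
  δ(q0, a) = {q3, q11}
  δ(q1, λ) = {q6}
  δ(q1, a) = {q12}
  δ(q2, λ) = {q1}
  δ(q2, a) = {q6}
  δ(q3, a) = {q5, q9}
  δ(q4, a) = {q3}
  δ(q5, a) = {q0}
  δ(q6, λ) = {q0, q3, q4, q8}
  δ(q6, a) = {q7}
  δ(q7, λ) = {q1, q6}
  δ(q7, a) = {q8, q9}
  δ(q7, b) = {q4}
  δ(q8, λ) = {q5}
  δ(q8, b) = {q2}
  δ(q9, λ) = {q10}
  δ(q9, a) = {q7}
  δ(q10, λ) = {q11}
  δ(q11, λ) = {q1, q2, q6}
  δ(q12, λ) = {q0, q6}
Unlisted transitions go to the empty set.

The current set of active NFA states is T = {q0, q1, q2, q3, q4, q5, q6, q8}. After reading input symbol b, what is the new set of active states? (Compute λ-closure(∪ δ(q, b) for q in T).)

{q0, q1, q2, q3, q4, q5, q6, q8}

q8 on b → {q2}.
No b-transition from q0, q1, q2, q3, q4, q5, q6.
Union after reading b: {q2}.
Now take the λ-closure:
From q2 via λ: add q1.
From q1 via λ: add q6.
From q6 via λ: add q0, q3, q4, q8.
From q8 via λ: add q5.
No new states can be added; the closed set is {q0, q1, q2, q3, q4, q5, q6, q8}.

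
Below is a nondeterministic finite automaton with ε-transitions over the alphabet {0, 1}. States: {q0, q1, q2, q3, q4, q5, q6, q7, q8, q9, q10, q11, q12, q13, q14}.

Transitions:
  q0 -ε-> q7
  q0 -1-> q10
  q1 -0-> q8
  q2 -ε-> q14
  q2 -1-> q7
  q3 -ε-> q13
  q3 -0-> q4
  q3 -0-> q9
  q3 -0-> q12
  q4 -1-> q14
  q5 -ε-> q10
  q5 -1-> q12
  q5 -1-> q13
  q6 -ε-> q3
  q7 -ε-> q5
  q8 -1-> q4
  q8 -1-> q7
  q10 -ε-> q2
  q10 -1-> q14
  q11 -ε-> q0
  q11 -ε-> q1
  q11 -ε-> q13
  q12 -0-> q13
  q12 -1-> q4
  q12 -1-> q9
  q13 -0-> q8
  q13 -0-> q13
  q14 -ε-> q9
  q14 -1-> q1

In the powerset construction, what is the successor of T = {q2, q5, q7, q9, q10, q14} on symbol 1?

{q1, q2, q5, q7, q9, q10, q12, q13, q14}

q2 on 1 → {q7}.
q5 on 1 → {q12, q13}.
q10 on 1 → {q14}.
q14 on 1 → {q1}.
No 1-transition from q7, q9.
Union after reading 1: {q1, q7, q12, q13, q14}.
Now take the ε-closure:
From q7 via ε: add q5.
From q14 via ε: add q9.
From q5 via ε: add q10.
From q10 via ε: add q2.
No new states can be added; the closed set is {q1, q2, q5, q7, q9, q10, q12, q13, q14}.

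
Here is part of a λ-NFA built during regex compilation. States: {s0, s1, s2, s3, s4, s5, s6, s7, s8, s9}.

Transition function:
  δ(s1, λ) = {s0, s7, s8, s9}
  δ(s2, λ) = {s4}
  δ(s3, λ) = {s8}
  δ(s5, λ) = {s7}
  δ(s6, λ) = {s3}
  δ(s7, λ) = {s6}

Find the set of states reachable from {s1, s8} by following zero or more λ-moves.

{s0, s1, s3, s6, s7, s8, s9}

Start with {s1, s8}.
From s1 via λ: add s0, s7, s9.
From s7 via λ: add s6.
From s6 via λ: add s3.
No new states can be added; the closed set is {s0, s1, s3, s6, s7, s8, s9}.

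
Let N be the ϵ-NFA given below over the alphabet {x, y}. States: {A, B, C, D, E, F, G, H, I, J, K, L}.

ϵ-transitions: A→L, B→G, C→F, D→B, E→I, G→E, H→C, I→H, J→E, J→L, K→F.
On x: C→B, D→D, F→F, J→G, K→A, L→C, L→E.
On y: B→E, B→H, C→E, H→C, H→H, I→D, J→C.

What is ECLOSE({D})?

Start with {D}.
From D via ϵ: add B.
From B via ϵ: add G.
From G via ϵ: add E.
From E via ϵ: add I.
From I via ϵ: add H.
From H via ϵ: add C.
From C via ϵ: add F.
No new states can be added; the closed set is {B, C, D, E, F, G, H, I}.

{B, C, D, E, F, G, H, I}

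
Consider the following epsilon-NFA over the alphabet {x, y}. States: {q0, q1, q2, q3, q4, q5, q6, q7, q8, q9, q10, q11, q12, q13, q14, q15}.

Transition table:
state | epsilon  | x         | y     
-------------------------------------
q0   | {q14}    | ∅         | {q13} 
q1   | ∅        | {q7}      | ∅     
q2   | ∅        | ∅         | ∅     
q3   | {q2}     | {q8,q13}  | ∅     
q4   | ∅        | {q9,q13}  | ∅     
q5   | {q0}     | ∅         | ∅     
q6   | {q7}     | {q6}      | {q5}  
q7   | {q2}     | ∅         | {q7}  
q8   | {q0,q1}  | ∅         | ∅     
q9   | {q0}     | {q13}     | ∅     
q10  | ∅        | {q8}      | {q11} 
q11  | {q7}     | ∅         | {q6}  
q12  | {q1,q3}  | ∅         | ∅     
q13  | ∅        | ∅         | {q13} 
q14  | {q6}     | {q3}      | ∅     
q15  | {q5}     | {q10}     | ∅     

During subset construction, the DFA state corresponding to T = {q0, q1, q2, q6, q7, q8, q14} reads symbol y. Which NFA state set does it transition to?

q0 on y → {q13}.
q6 on y → {q5}.
q7 on y → {q7}.
No y-transition from q1, q2, q8, q14.
Union after reading y: {q5, q7, q13}.
Now take the epsilon-closure:
From q5 via epsilon: add q0.
From q7 via epsilon: add q2.
From q0 via epsilon: add q14.
From q14 via epsilon: add q6.
No new states can be added; the closed set is {q0, q2, q5, q6, q7, q13, q14}.

{q0, q2, q5, q6, q7, q13, q14}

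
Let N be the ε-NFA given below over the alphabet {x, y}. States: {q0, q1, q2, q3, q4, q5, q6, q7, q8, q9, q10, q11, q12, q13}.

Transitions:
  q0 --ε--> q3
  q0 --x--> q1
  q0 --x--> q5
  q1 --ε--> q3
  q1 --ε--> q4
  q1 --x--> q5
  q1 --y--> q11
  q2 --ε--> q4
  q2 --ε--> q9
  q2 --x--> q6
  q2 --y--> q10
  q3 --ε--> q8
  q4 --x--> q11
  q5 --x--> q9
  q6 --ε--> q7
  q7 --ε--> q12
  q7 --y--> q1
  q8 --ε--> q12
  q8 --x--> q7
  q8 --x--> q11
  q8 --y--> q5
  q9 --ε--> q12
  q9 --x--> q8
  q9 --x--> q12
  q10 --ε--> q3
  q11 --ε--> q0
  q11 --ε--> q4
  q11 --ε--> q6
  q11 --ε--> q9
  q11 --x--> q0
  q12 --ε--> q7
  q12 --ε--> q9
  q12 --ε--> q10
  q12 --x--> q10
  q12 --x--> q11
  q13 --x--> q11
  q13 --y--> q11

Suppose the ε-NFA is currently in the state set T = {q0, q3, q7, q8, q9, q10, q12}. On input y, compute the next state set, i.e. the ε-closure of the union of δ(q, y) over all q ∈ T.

{q1, q3, q4, q5, q7, q8, q9, q10, q12}

q7 on y → {q1}.
q8 on y → {q5}.
No y-transition from q0, q3, q9, q10, q12.
Union after reading y: {q1, q5}.
Now take the ε-closure:
From q1 via ε: add q3, q4.
From q3 via ε: add q8.
From q8 via ε: add q12.
From q12 via ε: add q7, q9, q10.
No new states can be added; the closed set is {q1, q3, q4, q5, q7, q8, q9, q10, q12}.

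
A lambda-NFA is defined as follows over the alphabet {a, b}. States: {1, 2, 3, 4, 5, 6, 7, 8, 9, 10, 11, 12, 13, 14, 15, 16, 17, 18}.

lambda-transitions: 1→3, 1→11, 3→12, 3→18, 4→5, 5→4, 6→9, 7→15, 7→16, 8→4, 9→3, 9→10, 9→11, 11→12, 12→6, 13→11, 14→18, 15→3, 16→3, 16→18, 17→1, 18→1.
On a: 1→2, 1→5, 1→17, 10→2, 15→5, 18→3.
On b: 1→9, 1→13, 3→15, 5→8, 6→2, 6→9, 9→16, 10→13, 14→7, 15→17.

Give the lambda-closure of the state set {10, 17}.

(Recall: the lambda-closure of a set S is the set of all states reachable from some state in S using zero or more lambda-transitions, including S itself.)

{1, 3, 6, 9, 10, 11, 12, 17, 18}

Start with {10, 17}.
From 17 via lambda: add 1.
From 1 via lambda: add 3, 11.
From 3 via lambda: add 12, 18.
From 12 via lambda: add 6.
From 6 via lambda: add 9.
No new states can be added; the closed set is {1, 3, 6, 9, 10, 11, 12, 17, 18}.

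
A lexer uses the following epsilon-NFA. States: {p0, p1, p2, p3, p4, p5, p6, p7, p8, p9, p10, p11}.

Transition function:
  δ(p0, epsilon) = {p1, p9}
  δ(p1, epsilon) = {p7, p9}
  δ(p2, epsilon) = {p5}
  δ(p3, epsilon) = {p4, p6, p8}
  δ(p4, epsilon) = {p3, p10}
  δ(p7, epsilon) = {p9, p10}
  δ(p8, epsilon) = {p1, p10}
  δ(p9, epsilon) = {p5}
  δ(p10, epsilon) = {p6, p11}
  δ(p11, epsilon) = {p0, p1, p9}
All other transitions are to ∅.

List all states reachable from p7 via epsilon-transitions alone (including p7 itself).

Start with {p7}.
From p7 via epsilon: add p9, p10.
From p9 via epsilon: add p5.
From p10 via epsilon: add p6, p11.
From p11 via epsilon: add p0, p1.
No new states can be added; the closed set is {p0, p1, p5, p6, p7, p9, p10, p11}.

{p0, p1, p5, p6, p7, p9, p10, p11}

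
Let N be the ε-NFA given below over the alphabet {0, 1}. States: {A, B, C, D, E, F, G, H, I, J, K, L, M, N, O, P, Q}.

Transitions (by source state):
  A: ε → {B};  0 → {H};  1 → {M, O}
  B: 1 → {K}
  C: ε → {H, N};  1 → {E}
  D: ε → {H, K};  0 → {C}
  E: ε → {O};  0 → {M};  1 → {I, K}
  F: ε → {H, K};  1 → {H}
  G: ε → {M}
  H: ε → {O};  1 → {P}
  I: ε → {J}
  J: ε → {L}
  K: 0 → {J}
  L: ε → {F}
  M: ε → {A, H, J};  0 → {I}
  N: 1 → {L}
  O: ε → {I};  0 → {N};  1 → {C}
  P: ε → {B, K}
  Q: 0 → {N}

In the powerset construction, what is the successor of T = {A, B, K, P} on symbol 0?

{F, H, I, J, K, L, O}

A on 0 → {H}.
K on 0 → {J}.
No 0-transition from B, P.
Union after reading 0: {H, J}.
Now take the ε-closure:
From H via ε: add O.
From J via ε: add L.
From L via ε: add F.
From O via ε: add I.
From F via ε: add K.
No new states can be added; the closed set is {F, H, I, J, K, L, O}.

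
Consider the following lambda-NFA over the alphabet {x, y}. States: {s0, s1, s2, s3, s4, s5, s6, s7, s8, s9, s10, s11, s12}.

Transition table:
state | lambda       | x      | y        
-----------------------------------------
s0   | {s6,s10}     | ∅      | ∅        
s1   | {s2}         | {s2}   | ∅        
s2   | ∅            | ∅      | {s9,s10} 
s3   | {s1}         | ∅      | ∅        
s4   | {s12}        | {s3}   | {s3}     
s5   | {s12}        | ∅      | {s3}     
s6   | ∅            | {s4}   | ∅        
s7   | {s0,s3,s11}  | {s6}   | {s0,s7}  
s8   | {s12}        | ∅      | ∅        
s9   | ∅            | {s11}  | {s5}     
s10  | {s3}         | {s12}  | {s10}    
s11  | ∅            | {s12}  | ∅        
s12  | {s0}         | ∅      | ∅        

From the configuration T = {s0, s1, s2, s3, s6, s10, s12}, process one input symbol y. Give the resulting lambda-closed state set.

{s1, s2, s3, s9, s10}

s2 on y → {s9, s10}.
s10 on y → {s10}.
No y-transition from s0, s1, s3, s6, s12.
Union after reading y: {s9, s10}.
Now take the lambda-closure:
From s10 via lambda: add s3.
From s3 via lambda: add s1.
From s1 via lambda: add s2.
No new states can be added; the closed set is {s1, s2, s3, s9, s10}.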